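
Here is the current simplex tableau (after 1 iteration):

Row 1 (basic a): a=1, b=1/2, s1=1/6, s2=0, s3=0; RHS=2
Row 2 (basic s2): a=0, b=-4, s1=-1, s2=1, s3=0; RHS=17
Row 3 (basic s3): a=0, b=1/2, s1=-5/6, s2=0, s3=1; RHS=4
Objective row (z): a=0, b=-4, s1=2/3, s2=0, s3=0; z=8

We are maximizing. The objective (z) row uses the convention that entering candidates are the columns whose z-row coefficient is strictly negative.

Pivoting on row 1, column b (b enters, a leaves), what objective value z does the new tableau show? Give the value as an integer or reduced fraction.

Minimum ratio for b: 2/(1/2) = 4.
z changes by −(z-row coeff of b)·ratio = −(-4)·4 = 16.
New z = 8 + 16 = 24.

24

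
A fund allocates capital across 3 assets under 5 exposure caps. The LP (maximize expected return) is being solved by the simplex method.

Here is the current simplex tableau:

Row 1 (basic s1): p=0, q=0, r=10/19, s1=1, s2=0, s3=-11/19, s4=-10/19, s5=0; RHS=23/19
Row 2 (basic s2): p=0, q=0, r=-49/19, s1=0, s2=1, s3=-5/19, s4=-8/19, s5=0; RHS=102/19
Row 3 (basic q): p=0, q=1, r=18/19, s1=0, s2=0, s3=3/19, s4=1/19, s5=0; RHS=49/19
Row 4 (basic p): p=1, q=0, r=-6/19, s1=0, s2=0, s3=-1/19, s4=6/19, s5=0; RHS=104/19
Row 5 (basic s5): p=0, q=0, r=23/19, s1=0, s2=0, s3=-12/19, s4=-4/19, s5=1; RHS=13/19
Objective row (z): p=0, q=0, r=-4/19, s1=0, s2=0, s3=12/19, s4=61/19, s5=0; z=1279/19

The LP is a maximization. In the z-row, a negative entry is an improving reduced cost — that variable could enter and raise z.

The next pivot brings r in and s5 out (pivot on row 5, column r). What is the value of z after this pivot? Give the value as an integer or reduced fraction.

1551/23

Minimum ratio for r: (13/19)/(23/19) = 13/23.
z changes by −(z-row coeff of r)·ratio = −(-4/19)·(13/23) = 52/437.
New z = 1279/19 + (52/437) = 1551/23.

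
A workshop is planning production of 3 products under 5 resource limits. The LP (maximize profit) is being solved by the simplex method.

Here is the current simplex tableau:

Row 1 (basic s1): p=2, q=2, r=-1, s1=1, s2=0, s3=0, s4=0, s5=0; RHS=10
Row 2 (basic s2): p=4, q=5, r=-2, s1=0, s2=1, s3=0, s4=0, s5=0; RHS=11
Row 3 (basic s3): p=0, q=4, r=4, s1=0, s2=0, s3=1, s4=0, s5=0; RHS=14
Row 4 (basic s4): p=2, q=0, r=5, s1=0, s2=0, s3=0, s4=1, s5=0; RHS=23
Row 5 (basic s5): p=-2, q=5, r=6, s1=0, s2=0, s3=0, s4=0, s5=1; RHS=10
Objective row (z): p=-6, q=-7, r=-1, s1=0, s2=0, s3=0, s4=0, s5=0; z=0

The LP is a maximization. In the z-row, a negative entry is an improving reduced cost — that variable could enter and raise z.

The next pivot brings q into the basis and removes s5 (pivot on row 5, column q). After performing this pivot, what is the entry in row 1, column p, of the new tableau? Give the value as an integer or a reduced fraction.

14/5

Pivot element is row 5, column q: 5.
Normalize row 5: new (row 5, p) = (-2)/5 = -2/5.
row 1 ← row 1 − 2·(new row 5): 2 − 2·(-2/5) = 14/5.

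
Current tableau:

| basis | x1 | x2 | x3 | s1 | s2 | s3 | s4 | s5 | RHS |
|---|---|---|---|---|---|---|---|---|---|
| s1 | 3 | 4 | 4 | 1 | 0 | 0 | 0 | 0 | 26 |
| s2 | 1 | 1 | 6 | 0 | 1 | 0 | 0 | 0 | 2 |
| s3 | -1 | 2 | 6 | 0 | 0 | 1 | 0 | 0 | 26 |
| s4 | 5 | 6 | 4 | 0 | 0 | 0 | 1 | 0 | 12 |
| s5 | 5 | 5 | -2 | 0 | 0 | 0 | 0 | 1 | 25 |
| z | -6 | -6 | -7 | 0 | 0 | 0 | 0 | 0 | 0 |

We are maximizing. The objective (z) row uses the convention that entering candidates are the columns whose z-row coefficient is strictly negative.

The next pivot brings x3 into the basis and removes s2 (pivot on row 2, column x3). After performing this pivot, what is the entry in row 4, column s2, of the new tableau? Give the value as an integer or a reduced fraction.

Pivot element is row 2, column x3: 6.
Normalize row 2: new (row 2, s2) = 1/6 = 1/6.
row 4 ← row 4 − 4·(new row 2): 0 − 4·(1/6) = -2/3.

-2/3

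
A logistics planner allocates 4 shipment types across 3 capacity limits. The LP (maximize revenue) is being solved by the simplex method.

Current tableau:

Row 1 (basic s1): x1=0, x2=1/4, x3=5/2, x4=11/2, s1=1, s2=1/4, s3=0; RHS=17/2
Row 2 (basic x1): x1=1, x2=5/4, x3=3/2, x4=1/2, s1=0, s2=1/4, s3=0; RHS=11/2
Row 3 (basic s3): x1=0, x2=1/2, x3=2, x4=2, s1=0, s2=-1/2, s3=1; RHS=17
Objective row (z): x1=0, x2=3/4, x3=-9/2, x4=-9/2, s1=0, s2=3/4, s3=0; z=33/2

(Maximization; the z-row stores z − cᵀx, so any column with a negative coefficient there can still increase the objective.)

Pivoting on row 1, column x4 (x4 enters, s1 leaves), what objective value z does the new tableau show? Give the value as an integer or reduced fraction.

258/11

Minimum ratio for x4: (17/2)/(11/2) = 17/11.
z changes by −(z-row coeff of x4)·ratio = −(-9/2)·(17/11) = 153/22.
New z = 33/2 + (153/22) = 258/11.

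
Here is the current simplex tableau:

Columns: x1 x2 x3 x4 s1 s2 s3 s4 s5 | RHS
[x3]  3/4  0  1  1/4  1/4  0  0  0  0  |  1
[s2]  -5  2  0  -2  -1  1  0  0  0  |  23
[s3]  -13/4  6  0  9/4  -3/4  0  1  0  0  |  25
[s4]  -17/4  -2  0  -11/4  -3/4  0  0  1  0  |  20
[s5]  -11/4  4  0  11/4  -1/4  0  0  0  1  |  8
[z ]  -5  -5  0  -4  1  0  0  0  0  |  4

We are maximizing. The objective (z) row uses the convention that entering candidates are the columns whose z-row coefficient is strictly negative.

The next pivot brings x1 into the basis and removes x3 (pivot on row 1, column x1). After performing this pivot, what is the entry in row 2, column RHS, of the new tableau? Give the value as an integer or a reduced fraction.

89/3

Pivot element is row 1, column x1: 3/4.
Normalize row 1: new (row 1, RHS) = 1/(3/4) = 4/3.
row 2 ← row 2 − (-5)·(new row 1): 23 − (-5)·(4/3) = 89/3.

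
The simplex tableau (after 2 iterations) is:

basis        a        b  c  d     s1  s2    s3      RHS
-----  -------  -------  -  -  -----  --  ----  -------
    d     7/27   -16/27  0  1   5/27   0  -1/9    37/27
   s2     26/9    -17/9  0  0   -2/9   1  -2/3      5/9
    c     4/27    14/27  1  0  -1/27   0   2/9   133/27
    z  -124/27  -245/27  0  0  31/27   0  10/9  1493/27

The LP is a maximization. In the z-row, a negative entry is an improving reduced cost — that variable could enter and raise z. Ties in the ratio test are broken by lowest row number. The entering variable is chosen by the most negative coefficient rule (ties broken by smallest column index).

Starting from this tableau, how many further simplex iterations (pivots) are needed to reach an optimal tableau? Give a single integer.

pivot: b in, c out → z = 283/2
pivot: a in, s2 out → z = 3655/24
No improving column remains; optimal.

2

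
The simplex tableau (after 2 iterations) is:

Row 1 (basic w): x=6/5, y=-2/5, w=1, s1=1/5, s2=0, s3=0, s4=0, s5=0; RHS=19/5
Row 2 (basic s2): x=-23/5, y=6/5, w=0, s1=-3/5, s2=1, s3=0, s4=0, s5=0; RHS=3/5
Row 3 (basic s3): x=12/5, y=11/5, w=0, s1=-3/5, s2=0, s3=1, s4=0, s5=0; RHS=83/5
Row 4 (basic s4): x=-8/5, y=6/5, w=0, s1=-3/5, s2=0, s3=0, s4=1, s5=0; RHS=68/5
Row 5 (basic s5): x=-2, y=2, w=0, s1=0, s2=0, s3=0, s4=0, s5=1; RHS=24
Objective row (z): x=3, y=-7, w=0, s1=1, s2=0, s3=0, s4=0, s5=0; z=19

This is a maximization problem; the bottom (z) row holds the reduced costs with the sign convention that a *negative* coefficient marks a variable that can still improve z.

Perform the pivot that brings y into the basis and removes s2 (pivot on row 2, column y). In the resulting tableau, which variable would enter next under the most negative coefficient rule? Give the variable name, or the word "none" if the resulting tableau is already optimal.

Pivot element 6/5. New z-row = old z-row − (-7)·(row 2/(6/5)).
Updated z-row coefficients: x: -143/6, y: 0, w: 0, s1: -5/2, s2: 35/6, s3: 0, s4: 0, s5: 0.
The most negative is -143/6 in column x, so x would enter next.

x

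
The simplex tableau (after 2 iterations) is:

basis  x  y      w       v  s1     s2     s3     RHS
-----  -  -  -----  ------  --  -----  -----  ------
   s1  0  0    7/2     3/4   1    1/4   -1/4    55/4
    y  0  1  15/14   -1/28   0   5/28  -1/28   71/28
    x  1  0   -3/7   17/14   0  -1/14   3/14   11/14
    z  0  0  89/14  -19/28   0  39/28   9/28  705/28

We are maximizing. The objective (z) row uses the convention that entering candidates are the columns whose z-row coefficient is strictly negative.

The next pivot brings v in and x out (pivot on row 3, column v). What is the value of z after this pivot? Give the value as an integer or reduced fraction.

Minimum ratio for v: (11/14)/(17/14) = 11/17.
z changes by −(z-row coeff of v)·ratio = −(-19/28)·(11/17) = 209/476.
New z = 705/28 + (209/476) = 871/34.

871/34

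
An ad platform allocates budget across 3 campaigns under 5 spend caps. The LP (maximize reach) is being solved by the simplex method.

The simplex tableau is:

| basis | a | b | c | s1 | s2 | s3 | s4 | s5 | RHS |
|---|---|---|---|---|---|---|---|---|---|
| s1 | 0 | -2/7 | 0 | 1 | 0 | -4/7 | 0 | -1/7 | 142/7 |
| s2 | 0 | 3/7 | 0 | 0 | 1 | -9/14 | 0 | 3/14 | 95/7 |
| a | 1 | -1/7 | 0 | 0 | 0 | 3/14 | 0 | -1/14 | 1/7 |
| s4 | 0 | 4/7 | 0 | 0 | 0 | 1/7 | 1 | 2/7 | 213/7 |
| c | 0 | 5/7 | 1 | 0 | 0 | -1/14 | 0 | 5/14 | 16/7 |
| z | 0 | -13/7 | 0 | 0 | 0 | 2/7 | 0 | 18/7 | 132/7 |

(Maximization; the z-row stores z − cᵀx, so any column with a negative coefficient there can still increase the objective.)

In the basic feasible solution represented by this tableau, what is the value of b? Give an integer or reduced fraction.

0

b is nonbasic (not in the basis column), so its value in the current BFS is 0.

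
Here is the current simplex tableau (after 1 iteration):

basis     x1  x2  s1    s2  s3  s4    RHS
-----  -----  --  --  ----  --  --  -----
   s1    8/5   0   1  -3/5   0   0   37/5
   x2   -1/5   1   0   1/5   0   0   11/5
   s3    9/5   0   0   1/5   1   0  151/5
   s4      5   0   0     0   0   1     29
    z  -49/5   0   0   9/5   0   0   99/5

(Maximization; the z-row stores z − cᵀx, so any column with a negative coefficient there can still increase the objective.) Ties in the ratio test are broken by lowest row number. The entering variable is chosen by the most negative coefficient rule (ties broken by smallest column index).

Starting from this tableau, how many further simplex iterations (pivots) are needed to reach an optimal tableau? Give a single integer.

2

pivot: x1 in, s1 out → z = 521/8
pivot: s2 in, s4 out → z = 71
No improving column remains; optimal.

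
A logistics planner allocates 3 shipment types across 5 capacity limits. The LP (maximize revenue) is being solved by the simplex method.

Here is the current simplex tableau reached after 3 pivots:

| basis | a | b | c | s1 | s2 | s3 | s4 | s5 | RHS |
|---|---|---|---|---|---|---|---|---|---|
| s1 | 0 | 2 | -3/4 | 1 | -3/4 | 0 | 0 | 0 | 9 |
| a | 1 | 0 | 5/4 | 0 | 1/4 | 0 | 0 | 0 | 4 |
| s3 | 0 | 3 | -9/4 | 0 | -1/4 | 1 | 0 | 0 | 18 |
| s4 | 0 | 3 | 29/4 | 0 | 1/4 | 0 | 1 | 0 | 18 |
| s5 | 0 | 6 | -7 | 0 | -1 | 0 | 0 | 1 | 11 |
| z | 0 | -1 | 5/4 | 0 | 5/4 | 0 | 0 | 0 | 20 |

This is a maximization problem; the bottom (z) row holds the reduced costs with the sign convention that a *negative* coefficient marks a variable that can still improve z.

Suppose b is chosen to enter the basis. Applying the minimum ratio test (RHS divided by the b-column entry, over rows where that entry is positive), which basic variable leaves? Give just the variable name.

s5

Ratios: row 1 (s1): 9/2 = 9/2; row 2 (a): entry 0 ≤ 0, skip; row 3 (s3): 18/3 = 6; row 4 (s4): 18/3 = 6; row 5 (s5): 11/6 = 11/6.
Minimum ratio 11/6 is in the s5 row, so s5 leaves.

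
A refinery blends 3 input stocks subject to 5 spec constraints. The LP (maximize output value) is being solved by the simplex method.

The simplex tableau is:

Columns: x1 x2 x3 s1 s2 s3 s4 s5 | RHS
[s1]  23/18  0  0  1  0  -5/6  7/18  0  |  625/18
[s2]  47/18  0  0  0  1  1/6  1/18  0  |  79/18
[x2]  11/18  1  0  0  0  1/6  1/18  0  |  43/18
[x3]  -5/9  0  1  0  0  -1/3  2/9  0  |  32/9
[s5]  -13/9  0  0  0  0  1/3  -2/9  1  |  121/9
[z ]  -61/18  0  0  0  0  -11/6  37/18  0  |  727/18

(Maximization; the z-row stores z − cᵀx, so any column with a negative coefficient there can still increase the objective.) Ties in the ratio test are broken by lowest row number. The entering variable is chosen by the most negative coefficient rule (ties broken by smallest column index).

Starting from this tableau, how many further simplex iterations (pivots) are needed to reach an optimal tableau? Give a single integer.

pivot: x1 in, s2 out → z = 2166/47
pivot: s3 in, x2 out → z = 190/3
pivot: s2 in, x1 out → z = 200/3
No improving column remains; optimal.

3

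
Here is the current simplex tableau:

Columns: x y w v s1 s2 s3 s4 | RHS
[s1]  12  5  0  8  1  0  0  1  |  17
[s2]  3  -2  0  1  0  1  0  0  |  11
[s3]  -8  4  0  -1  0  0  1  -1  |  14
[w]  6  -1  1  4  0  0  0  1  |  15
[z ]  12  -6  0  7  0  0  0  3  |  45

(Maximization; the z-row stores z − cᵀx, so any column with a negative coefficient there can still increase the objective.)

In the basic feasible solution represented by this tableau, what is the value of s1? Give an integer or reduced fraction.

17

s1 is basic (row 1); its value is the RHS of that row: 17.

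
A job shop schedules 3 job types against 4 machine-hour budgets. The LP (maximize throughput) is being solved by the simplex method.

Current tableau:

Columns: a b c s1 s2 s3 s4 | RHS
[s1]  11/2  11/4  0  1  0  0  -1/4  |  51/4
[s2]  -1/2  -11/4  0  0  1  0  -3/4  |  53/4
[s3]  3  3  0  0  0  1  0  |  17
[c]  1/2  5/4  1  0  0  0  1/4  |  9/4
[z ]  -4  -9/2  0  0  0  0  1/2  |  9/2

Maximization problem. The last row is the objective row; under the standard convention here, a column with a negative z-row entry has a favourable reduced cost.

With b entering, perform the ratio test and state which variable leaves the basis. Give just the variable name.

c

Ratios: row 1 (s1): (51/4)/(11/4) = 51/11; row 2 (s2): entry -11/4 ≤ 0, skip; row 3 (s3): 17/3 = 17/3; row 4 (c): (9/4)/(5/4) = 9/5.
Minimum ratio 9/5 is in the c row, so c leaves.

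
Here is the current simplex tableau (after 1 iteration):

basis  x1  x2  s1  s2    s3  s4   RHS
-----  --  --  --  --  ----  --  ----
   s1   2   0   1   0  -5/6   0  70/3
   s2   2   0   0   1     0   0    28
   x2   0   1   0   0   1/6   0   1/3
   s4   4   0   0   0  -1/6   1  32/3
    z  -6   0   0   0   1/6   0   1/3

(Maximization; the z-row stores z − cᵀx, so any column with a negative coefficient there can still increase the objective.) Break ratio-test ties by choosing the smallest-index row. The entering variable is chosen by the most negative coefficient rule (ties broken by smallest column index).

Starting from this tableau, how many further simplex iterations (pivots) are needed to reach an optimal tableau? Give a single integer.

2

pivot: x1 in, s4 out → z = 49/3
pivot: s3 in, x2 out → z = 33/2
No improving column remains; optimal.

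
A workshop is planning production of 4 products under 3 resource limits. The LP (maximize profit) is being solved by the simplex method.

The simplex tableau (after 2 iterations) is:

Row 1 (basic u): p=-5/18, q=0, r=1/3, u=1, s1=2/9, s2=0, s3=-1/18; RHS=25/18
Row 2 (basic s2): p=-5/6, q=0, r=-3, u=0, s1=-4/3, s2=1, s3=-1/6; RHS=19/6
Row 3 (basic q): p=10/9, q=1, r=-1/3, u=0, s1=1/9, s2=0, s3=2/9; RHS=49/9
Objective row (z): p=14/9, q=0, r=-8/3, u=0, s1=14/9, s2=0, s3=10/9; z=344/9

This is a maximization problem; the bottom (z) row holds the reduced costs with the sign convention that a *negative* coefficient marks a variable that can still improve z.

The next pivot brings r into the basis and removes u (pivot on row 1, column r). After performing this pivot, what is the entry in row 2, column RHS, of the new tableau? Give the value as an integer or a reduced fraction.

47/3

Pivot element is row 1, column r: 1/3.
Normalize row 1: new (row 1, RHS) = (25/18)/(1/3) = 25/6.
row 2 ← row 2 − (-3)·(new row 1): 19/6 − (-3)·(25/6) = 47/3.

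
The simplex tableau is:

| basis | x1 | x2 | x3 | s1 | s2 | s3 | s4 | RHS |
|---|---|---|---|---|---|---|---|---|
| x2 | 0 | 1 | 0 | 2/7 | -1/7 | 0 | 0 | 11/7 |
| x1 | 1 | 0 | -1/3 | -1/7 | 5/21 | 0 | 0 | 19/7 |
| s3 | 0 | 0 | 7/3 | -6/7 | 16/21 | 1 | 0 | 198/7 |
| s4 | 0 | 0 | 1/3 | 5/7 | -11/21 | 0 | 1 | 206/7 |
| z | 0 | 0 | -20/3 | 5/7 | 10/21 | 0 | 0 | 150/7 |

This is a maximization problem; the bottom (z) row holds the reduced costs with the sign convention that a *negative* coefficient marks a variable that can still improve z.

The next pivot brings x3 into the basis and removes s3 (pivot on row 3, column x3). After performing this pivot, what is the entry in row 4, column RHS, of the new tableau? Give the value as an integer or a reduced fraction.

1244/49

Pivot element is row 3, column x3: 7/3.
Normalize row 3: new (row 3, RHS) = (198/7)/(7/3) = 594/49.
row 4 ← row 4 − (1/3)·(new row 3): 206/7 − (1/3)·(594/49) = 1244/49.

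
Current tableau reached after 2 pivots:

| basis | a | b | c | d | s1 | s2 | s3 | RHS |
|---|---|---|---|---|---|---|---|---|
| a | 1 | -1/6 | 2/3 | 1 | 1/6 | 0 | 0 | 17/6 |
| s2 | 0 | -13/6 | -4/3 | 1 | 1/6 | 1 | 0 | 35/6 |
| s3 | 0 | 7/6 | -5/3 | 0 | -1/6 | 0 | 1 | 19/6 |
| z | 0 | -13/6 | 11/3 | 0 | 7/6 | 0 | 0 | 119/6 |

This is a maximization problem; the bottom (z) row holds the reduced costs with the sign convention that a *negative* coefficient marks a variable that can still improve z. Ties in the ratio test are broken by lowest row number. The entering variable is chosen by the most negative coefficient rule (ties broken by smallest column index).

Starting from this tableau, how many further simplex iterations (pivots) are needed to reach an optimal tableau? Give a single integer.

pivot: b in, s3 out → z = 180/7
No improving column remains; optimal.

1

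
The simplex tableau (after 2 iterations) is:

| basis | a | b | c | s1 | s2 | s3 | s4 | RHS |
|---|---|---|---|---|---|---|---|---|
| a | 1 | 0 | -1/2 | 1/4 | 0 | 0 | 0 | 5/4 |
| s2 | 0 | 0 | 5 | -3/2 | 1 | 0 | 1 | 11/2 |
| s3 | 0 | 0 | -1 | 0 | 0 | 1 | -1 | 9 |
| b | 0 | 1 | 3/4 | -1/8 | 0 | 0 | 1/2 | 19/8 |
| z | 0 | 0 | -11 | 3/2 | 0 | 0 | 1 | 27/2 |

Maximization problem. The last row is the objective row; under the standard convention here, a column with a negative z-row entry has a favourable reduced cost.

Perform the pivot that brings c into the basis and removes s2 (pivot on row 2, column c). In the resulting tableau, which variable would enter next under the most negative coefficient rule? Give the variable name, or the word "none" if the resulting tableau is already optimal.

s1

Pivot element 5. New z-row = old z-row − (-11)·(row 2/5).
Updated z-row coefficients: a: 0, b: 0, c: 0, s1: -9/5, s2: 11/5, s3: 0, s4: 16/5.
The most negative is -9/5 in column s1, so s1 would enter next.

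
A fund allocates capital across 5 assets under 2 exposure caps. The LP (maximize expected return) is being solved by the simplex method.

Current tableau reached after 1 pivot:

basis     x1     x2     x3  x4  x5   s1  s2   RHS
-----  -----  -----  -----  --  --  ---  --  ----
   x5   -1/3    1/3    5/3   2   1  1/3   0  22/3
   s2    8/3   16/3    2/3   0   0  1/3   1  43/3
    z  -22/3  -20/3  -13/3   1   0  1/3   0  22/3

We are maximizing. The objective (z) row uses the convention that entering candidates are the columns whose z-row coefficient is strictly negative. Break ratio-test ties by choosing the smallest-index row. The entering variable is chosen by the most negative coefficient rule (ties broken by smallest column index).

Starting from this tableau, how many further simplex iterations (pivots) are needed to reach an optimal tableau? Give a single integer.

2

pivot: x1 in, s2 out → z = 187/4
pivot: x3 in, x5 out → z = 837/14
No improving column remains; optimal.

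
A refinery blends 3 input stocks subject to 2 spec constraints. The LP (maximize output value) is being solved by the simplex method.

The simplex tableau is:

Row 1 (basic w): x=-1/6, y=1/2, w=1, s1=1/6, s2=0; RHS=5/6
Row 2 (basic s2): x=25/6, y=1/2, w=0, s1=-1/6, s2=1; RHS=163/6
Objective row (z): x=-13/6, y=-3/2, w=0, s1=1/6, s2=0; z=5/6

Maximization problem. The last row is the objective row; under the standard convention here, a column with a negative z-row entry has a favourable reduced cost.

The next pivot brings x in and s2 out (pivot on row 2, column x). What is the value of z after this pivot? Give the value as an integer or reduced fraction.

Minimum ratio for x: (163/6)/(25/6) = 163/25.
z changes by −(z-row coeff of x)·ratio = −(-13/6)·(163/25) = 2119/150.
New z = 5/6 + (2119/150) = 374/25.

374/25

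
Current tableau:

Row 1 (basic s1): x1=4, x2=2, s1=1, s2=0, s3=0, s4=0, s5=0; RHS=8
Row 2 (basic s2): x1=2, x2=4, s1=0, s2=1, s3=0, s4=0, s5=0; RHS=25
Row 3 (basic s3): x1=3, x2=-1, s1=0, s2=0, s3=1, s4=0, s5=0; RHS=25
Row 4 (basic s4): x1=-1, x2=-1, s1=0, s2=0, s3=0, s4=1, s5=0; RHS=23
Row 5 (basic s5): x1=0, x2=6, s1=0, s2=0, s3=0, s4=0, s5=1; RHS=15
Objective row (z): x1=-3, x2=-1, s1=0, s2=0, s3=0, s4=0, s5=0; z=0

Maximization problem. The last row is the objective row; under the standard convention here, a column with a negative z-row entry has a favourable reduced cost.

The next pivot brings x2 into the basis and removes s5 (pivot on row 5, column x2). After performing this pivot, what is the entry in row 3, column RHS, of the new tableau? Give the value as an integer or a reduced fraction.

Pivot element is row 5, column x2: 6.
Normalize row 5: new (row 5, RHS) = 15/6 = 5/2.
row 3 ← row 3 − (-1)·(new row 5): 25 − (-1)·(5/2) = 55/2.

55/2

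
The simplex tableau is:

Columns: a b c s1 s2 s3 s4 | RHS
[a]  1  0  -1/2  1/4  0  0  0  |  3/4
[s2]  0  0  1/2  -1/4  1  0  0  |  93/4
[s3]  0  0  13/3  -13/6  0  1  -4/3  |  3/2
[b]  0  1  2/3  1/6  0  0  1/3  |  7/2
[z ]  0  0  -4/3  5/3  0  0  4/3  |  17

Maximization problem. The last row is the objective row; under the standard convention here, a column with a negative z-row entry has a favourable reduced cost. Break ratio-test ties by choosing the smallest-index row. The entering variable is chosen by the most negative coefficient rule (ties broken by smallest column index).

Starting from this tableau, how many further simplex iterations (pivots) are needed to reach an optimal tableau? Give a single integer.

pivot: c in, s3 out → z = 227/13
No improving column remains; optimal.

1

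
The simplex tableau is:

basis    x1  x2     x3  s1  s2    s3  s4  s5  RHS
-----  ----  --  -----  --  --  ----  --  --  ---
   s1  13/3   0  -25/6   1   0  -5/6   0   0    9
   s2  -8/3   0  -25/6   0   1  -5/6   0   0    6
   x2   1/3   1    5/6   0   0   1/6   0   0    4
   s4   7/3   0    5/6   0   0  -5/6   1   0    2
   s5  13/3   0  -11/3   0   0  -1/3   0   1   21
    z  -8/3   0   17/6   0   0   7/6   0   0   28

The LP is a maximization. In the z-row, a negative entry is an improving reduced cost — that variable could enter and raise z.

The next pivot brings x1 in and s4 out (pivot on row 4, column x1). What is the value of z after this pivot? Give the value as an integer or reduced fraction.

Minimum ratio for x1: 2/(7/3) = 6/7.
z changes by −(z-row coeff of x1)·ratio = −(-8/3)·(6/7) = 16/7.
New z = 28 + (16/7) = 212/7.

212/7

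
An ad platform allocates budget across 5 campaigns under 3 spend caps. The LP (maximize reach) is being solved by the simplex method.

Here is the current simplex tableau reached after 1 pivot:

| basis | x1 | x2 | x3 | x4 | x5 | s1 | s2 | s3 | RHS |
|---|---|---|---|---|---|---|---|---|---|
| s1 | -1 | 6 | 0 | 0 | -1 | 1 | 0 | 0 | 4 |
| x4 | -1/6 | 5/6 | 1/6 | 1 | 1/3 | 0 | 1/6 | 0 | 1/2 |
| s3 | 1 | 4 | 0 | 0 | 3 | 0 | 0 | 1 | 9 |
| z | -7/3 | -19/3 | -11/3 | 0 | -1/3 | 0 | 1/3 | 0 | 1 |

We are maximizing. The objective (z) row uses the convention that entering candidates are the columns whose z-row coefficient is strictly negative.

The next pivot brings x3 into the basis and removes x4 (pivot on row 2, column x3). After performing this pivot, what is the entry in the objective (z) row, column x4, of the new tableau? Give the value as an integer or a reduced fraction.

22

Pivot element is row 2, column x3: 1/6.
Normalize row 2: new (row 2, x4) = 1/(1/6) = 6.
z-row ← z-row − (-11/3)·(new row 2): 0 − (-11/3)·6 = 22.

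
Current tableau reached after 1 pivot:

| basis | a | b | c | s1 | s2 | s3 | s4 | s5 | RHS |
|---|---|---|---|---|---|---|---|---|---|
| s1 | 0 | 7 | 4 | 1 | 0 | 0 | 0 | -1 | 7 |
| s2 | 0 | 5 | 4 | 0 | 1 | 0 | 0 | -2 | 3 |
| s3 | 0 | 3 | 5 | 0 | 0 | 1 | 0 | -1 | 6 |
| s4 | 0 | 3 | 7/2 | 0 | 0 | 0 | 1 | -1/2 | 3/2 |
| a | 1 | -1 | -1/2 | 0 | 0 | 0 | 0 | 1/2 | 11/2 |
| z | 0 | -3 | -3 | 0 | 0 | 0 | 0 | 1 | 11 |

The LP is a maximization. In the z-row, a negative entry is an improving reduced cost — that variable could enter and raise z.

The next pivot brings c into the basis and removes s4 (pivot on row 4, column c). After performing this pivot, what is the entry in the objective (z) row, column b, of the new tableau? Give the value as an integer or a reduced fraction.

-3/7

Pivot element is row 4, column c: 7/2.
Normalize row 4: new (row 4, b) = 3/(7/2) = 6/7.
z-row ← z-row − (-3)·(new row 4): -3 − (-3)·(6/7) = -3/7.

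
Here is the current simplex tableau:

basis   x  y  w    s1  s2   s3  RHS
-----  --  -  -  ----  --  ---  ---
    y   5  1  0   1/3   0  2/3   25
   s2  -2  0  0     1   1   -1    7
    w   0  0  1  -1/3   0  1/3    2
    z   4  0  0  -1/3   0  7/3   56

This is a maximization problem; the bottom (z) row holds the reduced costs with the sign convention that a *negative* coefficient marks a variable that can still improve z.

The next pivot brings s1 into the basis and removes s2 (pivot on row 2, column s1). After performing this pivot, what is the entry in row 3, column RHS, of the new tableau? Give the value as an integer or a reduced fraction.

Pivot element is row 2, column s1: 1.
Normalize row 2: new (row 2, RHS) = 7/1 = 7.
row 3 ← row 3 − (-1/3)·(new row 2): 2 − (-1/3)·7 = 13/3.

13/3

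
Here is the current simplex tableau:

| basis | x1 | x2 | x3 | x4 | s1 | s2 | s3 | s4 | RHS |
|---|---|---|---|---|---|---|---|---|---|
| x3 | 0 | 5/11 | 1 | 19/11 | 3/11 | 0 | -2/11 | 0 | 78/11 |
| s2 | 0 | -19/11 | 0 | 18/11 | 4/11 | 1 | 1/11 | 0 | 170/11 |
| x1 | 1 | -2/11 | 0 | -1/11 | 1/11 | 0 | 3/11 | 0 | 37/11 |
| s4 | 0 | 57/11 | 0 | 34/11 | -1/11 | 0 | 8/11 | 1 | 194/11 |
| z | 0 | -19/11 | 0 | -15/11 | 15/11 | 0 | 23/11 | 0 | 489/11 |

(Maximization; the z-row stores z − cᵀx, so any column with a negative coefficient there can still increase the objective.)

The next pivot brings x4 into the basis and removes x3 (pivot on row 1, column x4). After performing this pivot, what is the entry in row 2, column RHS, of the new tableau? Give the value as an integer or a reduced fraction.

Pivot element is row 1, column x4: 19/11.
Normalize row 1: new (row 1, RHS) = (78/11)/(19/11) = 78/19.
row 2 ← row 2 − (18/11)·(new row 1): 170/11 − (18/11)·(78/19) = 166/19.

166/19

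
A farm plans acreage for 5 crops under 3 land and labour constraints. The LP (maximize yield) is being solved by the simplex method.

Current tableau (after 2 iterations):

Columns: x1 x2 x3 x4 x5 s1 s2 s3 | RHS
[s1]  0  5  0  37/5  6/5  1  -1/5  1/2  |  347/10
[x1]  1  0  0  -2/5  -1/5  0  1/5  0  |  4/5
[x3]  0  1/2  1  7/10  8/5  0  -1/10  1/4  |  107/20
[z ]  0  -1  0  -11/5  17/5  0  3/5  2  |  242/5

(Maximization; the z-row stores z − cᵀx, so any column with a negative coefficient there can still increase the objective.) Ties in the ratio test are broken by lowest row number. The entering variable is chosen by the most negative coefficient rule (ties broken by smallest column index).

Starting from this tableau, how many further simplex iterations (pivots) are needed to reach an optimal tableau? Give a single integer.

1

pivot: x4 in, s1 out → z = 4345/74
No improving column remains; optimal.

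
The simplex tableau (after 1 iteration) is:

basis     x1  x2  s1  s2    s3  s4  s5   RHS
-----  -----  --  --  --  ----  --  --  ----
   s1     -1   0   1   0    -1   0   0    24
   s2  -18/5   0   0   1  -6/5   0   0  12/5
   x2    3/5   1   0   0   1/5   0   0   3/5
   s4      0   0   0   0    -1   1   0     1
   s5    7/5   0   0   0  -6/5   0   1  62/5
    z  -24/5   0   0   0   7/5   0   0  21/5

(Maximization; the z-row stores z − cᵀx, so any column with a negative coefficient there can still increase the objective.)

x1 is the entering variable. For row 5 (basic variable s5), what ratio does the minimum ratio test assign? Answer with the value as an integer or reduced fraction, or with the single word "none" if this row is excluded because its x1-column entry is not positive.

62/7

Ratio = RHS / (x1 entry) = (62/5) / (7/5) = 62/7.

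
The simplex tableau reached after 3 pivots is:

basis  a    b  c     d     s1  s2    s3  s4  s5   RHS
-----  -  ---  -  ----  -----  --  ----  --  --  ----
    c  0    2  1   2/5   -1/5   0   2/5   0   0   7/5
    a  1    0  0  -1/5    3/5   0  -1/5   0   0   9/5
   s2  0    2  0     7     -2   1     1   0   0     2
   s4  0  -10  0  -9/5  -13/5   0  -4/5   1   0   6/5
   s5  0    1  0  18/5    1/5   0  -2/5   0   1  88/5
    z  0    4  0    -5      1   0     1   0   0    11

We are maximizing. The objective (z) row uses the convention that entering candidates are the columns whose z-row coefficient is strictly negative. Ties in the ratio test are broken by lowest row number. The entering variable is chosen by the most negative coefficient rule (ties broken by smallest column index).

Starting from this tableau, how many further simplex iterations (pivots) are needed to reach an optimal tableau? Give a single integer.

2

pivot: d in, s2 out → z = 87/7
pivot: s1 in, a out → z = 264/19
No improving column remains; optimal.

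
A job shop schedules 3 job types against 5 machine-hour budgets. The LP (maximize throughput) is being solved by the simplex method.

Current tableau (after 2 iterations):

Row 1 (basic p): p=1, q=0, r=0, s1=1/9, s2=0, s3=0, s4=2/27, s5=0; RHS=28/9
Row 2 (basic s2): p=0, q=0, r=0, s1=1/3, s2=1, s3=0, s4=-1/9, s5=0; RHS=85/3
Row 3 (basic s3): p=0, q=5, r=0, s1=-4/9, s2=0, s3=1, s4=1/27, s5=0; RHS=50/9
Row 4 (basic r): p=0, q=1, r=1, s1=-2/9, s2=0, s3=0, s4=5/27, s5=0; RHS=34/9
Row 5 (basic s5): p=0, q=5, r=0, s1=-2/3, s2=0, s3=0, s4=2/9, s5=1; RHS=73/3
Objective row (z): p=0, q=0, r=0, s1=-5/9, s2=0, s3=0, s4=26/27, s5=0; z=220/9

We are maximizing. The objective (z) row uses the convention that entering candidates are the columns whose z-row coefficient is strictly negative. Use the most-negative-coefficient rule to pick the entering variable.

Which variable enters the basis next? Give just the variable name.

Objective-row coefficients: p: 0, q: 0, r: 0, s1: -5/9, s2: 0, s3: 0, s4: 26/27, s5: 0.
The most negative is -5/9 in column s1, so s1 enters.

s1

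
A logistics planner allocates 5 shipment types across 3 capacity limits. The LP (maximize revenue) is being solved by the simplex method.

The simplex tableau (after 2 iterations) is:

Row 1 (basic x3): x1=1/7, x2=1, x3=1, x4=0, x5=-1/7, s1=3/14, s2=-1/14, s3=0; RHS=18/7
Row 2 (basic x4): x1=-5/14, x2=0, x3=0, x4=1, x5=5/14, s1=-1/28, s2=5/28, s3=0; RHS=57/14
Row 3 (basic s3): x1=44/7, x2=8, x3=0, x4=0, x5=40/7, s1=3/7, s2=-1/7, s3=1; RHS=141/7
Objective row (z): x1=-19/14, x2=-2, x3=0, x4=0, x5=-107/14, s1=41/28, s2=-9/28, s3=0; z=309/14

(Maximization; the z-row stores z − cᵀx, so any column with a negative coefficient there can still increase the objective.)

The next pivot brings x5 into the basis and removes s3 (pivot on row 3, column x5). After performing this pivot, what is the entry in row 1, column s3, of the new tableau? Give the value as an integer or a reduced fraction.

1/40

Pivot element is row 3, column x5: 40/7.
Normalize row 3: new (row 3, s3) = 1/(40/7) = 7/40.
row 1 ← row 1 − (-1/7)·(new row 3): 0 − (-1/7)·(7/40) = 1/40.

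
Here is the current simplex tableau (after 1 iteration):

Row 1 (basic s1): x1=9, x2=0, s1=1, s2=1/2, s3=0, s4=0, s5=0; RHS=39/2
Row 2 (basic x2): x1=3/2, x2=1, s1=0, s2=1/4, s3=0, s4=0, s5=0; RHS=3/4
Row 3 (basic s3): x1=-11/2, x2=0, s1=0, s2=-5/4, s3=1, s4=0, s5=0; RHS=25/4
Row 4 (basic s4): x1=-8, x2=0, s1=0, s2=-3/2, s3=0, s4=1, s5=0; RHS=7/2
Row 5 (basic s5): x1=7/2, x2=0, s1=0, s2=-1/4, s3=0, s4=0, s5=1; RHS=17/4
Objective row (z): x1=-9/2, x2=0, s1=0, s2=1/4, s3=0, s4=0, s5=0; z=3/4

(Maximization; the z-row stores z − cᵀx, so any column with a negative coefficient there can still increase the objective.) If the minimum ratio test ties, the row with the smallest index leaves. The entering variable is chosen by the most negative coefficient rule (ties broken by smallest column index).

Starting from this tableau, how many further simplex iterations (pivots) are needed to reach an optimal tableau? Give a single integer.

1

pivot: x1 in, x2 out → z = 3
No improving column remains; optimal.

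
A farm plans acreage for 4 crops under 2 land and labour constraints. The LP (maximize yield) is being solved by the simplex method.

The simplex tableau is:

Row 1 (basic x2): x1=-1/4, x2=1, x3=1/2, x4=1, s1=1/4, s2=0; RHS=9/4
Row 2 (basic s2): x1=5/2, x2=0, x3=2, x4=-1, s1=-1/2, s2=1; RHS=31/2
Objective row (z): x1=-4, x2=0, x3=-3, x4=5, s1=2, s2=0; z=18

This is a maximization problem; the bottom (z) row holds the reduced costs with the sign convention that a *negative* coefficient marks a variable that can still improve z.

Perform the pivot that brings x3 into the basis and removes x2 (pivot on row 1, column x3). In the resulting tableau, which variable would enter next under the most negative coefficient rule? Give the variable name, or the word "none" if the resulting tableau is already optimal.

x1

Pivot element 1/2. New z-row = old z-row − (-3)·(row 1/(1/2)).
Updated z-row coefficients: x1: -11/2, x2: 6, x3: 0, x4: 11, s1: 7/2, s2: 0.
The most negative is -11/2 in column x1, so x1 would enter next.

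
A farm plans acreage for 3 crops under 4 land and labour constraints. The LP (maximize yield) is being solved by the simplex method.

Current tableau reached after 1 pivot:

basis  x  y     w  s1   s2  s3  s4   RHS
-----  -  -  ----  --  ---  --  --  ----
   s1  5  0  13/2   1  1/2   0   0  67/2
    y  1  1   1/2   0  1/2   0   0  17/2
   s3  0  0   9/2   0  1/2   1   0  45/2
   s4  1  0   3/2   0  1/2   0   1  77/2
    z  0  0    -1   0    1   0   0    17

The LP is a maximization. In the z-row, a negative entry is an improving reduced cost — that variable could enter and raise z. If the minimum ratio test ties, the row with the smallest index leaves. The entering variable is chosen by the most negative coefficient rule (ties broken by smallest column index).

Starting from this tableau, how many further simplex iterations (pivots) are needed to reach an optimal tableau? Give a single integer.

pivot: w in, s3 out → z = 22
No improving column remains; optimal.

1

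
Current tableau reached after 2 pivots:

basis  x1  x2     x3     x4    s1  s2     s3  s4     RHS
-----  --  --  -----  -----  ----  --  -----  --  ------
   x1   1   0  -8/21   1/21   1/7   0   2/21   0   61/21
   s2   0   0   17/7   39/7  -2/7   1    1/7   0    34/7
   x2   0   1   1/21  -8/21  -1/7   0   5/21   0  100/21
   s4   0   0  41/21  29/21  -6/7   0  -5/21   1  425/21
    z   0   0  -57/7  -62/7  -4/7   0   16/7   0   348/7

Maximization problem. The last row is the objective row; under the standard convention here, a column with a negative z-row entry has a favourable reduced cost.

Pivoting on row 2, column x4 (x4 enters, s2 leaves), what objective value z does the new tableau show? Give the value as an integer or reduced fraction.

Minimum ratio for x4: (34/7)/(39/7) = 34/39.
z changes by −(z-row coeff of x4)·ratio = −(-62/7)·(34/39) = 2108/273.
New z = 348/7 + (2108/273) = 2240/39.

2240/39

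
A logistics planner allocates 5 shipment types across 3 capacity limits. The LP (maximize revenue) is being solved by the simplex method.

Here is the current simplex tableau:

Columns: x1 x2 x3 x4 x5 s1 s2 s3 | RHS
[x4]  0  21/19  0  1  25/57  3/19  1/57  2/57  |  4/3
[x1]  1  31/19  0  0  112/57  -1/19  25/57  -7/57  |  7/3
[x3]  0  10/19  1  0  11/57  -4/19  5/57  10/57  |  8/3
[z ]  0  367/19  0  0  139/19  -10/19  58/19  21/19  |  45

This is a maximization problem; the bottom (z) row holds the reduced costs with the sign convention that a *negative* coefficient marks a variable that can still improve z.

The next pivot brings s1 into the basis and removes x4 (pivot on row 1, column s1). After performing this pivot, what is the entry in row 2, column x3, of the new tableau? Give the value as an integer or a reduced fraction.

Pivot element is row 1, column s1: 3/19.
Normalize row 1: new (row 1, x3) = 0/(3/19) = 0.
row 2 ← row 2 − (-1/19)·(new row 1): 0 − (-1/19)·0 = 0.

0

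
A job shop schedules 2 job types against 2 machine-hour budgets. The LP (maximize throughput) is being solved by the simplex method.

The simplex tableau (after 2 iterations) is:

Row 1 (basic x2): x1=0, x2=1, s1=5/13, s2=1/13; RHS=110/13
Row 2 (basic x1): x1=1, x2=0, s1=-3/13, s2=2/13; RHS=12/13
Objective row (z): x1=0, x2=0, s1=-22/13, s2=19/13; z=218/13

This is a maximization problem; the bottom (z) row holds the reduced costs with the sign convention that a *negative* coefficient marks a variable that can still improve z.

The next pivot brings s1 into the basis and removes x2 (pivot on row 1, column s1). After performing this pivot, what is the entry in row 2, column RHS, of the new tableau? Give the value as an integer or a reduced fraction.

6

Pivot element is row 1, column s1: 5/13.
Normalize row 1: new (row 1, RHS) = (110/13)/(5/13) = 22.
row 2 ← row 2 − (-3/13)·(new row 1): 12/13 − (-3/13)·22 = 6.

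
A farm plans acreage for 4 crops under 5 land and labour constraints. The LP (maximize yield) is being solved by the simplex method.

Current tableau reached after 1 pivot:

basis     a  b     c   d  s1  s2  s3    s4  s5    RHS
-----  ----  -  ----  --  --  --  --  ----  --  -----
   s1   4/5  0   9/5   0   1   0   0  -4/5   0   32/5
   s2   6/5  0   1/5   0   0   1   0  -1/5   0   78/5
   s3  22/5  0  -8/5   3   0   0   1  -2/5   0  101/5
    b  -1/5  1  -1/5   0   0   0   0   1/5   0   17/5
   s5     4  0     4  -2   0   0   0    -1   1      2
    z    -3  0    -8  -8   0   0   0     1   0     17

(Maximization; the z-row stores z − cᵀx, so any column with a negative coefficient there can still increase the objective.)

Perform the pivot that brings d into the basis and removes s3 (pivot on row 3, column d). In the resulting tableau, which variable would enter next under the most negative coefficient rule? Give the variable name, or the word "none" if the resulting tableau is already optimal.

c

Pivot element 3. New z-row = old z-row − (-8)·(row 3/3).
Updated z-row coefficients: a: 131/15, b: 0, c: -184/15, d: 0, s1: 0, s2: 0, s3: 8/3, s4: -1/15, s5: 0.
The most negative is -184/15 in column c, so c would enter next.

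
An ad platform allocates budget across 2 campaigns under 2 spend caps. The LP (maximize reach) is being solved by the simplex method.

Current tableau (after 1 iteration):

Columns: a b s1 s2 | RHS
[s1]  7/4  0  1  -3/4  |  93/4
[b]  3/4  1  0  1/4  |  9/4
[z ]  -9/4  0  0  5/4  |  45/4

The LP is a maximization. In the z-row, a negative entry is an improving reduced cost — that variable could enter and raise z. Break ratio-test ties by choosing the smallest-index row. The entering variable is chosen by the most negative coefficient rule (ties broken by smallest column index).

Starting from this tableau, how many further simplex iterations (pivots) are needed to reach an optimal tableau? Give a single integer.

pivot: a in, b out → z = 18
No improving column remains; optimal.

1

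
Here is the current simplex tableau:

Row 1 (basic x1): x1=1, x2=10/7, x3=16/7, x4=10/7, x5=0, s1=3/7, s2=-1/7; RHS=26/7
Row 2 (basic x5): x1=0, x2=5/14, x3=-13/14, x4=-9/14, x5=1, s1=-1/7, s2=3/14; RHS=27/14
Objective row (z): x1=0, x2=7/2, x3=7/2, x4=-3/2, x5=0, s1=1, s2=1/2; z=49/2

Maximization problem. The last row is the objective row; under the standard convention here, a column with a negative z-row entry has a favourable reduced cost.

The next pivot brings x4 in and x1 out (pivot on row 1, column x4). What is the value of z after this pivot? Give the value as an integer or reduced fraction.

142/5

Minimum ratio for x4: (26/7)/(10/7) = 13/5.
z changes by −(z-row coeff of x4)·ratio = −(-3/2)·(13/5) = 39/10.
New z = 49/2 + (39/10) = 142/5.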